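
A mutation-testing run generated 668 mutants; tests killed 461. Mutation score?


Mutation score = killed / total * 100
Mutation score = 461 / 668 * 100
Mutation score = 69.01%

69.01%


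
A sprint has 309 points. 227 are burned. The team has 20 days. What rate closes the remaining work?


Formula: Required rate = Remaining points / Days left
Remaining = 309 - 227 = 82 points
Required rate = 82 / 20 = 4.1 points/day

4.1 points/day


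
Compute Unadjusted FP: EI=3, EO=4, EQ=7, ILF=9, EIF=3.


UFP = EI*4 + EO*5 + EQ*4 + ILF*10 + EIF*7
UFP = 3*4 + 4*5 + 7*4 + 9*10 + 3*7
UFP = 12 + 20 + 28 + 90 + 21
UFP = 171

171


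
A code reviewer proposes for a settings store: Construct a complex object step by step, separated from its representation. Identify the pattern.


This matches the Builder pattern

Builder


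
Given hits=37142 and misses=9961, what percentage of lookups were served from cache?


Formula: hit rate = hits / (hits + misses) * 100
hit rate = 37142 / (37142 + 9961) * 100
hit rate = 37142 / 47103 * 100
hit rate = 78.85%

78.85%


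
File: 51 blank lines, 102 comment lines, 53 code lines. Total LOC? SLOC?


Total LOC = blank + comment + code
Total LOC = 51 + 102 + 53 = 206
SLOC (source only) = code = 53

Total LOC: 206, SLOC: 53


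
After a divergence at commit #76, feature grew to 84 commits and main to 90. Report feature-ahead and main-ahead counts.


Common ancestor: commit #76
feature commits after divergence: 84 - 76 = 8
main commits after divergence: 90 - 76 = 14
feature is 8 commits ahead of main
main is 14 commits ahead of feature

feature ahead: 8, main ahead: 14


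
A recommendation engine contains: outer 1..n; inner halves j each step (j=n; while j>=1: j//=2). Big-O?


Reasoning: n times log n
Complexity: O(n log n)

O(n log n)


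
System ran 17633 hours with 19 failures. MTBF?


Formula: MTBF = Total operating time / Number of failures
MTBF = 17633 / 19
MTBF = 928.05 hours

928.05 hours


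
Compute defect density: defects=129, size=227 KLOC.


Defect density = defects / KLOC
Defect density = 129 / 227
Defect density = 0.568 defects/KLOC

0.568 defects/KLOC


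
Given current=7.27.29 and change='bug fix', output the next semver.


Current: 7.27.29
Change category: 'bug fix' → patch bump
SemVer rule: patch bump → increment PATCH (MAJOR and MINOR unchanged)
New: 7.27.30

7.27.30


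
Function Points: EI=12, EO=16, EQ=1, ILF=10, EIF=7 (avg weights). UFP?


UFP = EI*4 + EO*5 + EQ*4 + ILF*10 + EIF*7
UFP = 12*4 + 16*5 + 1*4 + 10*10 + 7*7
UFP = 48 + 80 + 4 + 100 + 49
UFP = 281

281


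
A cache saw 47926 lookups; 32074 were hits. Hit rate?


Formula: hit rate = hits / (hits + misses) * 100
hit rate = 32074 / (32074 + 15852) * 100
hit rate = 32074 / 47926 * 100
hit rate = 66.92%

66.92%


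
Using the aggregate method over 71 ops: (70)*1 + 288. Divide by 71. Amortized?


Formula: Amortized cost = Total cost / Operations
Total cost = (70 * 1) + (1 * 288)
Total cost = 70 + 288 = 358
Amortized = 358 / 71 = 5.0423

5.0423


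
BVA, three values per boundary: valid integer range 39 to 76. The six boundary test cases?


Range: [39, 76]
Boundaries: just below min, min, min+1, max-1, max, just above max
Values: [38, 39, 40, 75, 76, 77]

[38, 39, 40, 75, 76, 77]


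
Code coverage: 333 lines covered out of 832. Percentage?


Coverage = covered / total * 100
Coverage = 333 / 832 * 100
Coverage = 40.02%

40.02%


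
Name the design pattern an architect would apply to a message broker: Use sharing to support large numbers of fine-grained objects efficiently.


This matches the Flyweight pattern

Flyweight


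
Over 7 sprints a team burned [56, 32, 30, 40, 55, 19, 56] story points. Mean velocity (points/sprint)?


Formula: Avg velocity = Total points / Number of sprints
Points: [56, 32, 30, 40, 55, 19, 56]
Sum = 56 + 32 + 30 + 40 + 55 + 19 + 56 = 288
Avg velocity = 288 / 7 = 41.14 points/sprint

41.14 points/sprint


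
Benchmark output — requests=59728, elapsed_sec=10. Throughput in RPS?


Formula: throughput = requests / seconds
throughput = 59728 / 10
throughput = 5972.8 requests/second

5972.8 requests/second


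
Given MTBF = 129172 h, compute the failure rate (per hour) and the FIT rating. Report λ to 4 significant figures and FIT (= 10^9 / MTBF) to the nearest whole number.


Formula: λ = 1 / MTBF; FIT = λ × 1e9 = 1e9 / MTBF
λ = 1 / 129172 ≈ 7.742e-06 failures/hour
FIT = 1e9 / 129172 ≈ 7742 failures per 1e9 hours (nearest whole number)

λ = 7.742e-06 /h, FIT = 7742


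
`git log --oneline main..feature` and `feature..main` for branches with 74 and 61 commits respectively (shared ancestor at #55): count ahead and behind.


Common ancestor: commit #55
feature commits after divergence: 74 - 55 = 19
main commits after divergence: 61 - 55 = 6
feature is 19 commits ahead of main
main is 6 commits ahead of feature

feature ahead: 19, main ahead: 6


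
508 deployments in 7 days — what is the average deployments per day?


Formula: deployments per day = releases / days
= 508 / 7
= 72.571 deploys/day
(equivalently, 508.0 deploys/week)

72.571 deploys/day


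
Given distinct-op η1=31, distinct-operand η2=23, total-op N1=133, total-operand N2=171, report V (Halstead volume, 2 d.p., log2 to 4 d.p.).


Formula: V = N * log2(η), where N = N1 + N2 and η = η1 + η2
η = 31 + 23 = 54
N = 133 + 171 = 304
log2(54) ≈ 5.7549
V = 304 * 5.7549 = 1749.49

1749.49


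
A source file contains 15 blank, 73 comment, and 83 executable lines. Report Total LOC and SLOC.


Total LOC = blank + comment + code
Total LOC = 15 + 73 + 83 = 171
SLOC (source only) = code = 83

Total LOC: 171, SLOC: 83


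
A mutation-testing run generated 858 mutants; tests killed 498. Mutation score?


Mutation score = killed / total * 100
Mutation score = 498 / 858 * 100
Mutation score = 58.04%

58.04%


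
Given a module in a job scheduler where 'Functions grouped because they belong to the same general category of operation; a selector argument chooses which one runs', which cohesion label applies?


Reasoning: Grouped by category of activity, not by data or sequence
Type: Logical cohesion

Logical cohesion


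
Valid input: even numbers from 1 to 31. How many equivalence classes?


Constraint: even integers in [1, 31]
Class 1: x < 1 — out-of-range invalid
Class 2: x in [1,31] but odd — wrong type invalid
Class 3: x in [1,31] and even — valid
Class 4: x > 31 — out-of-range invalid
Total equivalence classes: 4

4 equivalence classes


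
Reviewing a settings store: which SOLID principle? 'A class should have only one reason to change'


This describes the Single Responsibility Principle (SRP)

Single Responsibility Principle (SRP)


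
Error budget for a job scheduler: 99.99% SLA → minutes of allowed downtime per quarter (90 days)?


Formula: allowed downtime = period * (100 - SLA) / 100
Period (quarter (90 days)) = 129600 minutes
Unavailability fraction = (100 - 99.99) / 100
Allowed downtime = 129600 * (100 - 99.99) / 100
Allowed downtime = 12.96 minutes

12.96 minutes


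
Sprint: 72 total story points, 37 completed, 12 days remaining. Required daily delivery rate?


Formula: Required rate = Remaining points / Days left
Remaining = 72 - 37 = 35 points
Required rate = 35 / 12 = 2.92 points/day

2.92 points/day


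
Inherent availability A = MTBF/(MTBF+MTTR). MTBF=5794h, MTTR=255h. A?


Availability = MTBF / (MTBF + MTTR)
Availability = 5794 / (5794 + 255)
Availability = 5794 / 6049
Availability = 95.7844%

95.7844%


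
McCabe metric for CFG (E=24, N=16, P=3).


Formula: V(G) = E - N + 2P
V(G) = 24 - 16 + 2*3
V(G) = 8 + 6
V(G) = 14

14


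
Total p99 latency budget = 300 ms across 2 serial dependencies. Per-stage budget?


Formula: per_stage = total_budget / stages
per_stage = 300 / 2
per_stage = 150.0 ms

150.0 ms


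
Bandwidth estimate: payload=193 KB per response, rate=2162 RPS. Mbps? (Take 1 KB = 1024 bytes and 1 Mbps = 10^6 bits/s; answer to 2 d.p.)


Formula: Mbps = payload_bytes * RPS * 8 / 1e6
Payload per request = 193 KB = 193 * 1024 = 197632 bytes
Total bytes/sec = 197632 * 2162 = 427280384
Total bits/sec = 427280384 * 8 = 3418243072
Mbps = 3418243072 / 1e6 = 3418.24

3418.24 Mbps


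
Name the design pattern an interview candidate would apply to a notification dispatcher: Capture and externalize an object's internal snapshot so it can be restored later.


This matches the Memento pattern

Memento


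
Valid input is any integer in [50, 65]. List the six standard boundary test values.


Range: [50, 65]
Boundaries: just below min, min, min+1, max-1, max, just above max
Values: [49, 50, 51, 64, 65, 66]

[49, 50, 51, 64, 65, 66]


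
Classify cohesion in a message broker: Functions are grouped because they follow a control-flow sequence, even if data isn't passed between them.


Reasoning: Grouped by order of execution within a routine, not by data flow
Type: Procedural cohesion

Procedural cohesion


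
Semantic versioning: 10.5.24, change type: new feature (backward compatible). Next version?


Current: 10.5.24
Change category: 'new feature (backward compatible)' → minor bump
SemVer rule: minor bump → increment MINOR, reset PATCH to 0 (MAJOR unchanged)
New: 10.6.0

10.6.0


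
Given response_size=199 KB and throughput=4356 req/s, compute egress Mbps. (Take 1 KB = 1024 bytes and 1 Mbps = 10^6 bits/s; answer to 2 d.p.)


Formula: Mbps = payload_bytes * RPS * 8 / 1e6
Payload per request = 199 KB = 199 * 1024 = 203776 bytes
Total bytes/sec = 203776 * 4356 = 887648256
Total bits/sec = 887648256 * 8 = 7101186048
Mbps = 7101186048 / 1e6 = 7101.19

7101.19 Mbps


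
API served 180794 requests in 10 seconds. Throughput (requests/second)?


Formula: throughput = requests / seconds
throughput = 180794 / 10
throughput = 18079.4 requests/second

18079.4 requests/second


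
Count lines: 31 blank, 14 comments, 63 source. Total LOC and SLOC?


Total LOC = blank + comment + code
Total LOC = 31 + 14 + 63 = 108
SLOC (source only) = code = 63

Total LOC: 108, SLOC: 63


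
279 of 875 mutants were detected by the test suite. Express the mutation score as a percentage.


Mutation score = killed / total * 100
Mutation score = 279 / 875 * 100
Mutation score = 31.89%

31.89%


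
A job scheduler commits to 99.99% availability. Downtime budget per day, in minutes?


Formula: allowed downtime = period * (100 - SLA) / 100
Period (day) = 1440 minutes
Unavailability fraction = (100 - 99.99) / 100
Allowed downtime = 1440 * (100 - 99.99) / 100
Allowed downtime = 0.144 minutes

0.144 minutes


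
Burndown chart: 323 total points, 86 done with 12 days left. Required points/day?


Formula: Required rate = Remaining points / Days left
Remaining = 323 - 86 = 237 points
Required rate = 237 / 12 = 19.75 points/day

19.75 points/day


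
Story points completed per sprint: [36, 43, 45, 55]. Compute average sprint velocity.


Formula: Avg velocity = Total points / Number of sprints
Points: [36, 43, 45, 55]
Sum = 36 + 43 + 45 + 55 = 179
Avg velocity = 179 / 4 = 44.75 points/sprint

44.75 points/sprint


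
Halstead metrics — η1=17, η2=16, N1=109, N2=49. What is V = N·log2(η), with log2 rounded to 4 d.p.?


Formula: V = N * log2(η), where N = N1 + N2 and η = η1 + η2
η = 17 + 16 = 33
N = 109 + 49 = 158
log2(33) ≈ 5.0444
V = 158 * 5.0444 = 797.02

797.02


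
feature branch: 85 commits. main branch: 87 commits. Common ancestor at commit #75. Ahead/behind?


Common ancestor: commit #75
feature commits after divergence: 85 - 75 = 10
main commits after divergence: 87 - 75 = 12
feature is 10 commits ahead of main
main is 12 commits ahead of feature

feature ahead: 10, main ahead: 12


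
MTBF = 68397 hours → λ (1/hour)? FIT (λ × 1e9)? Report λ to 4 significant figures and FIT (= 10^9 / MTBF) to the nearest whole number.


Formula: λ = 1 / MTBF; FIT = λ × 1e9 = 1e9 / MTBF
λ = 1 / 68397 ≈ 1.462e-05 failures/hour
FIT = 1e9 / 68397 ≈ 14621 failures per 1e9 hours (nearest whole number)

λ = 1.462e-05 /h, FIT = 14621


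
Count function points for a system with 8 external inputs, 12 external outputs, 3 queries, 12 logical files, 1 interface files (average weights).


UFP = EI*4 + EO*5 + EQ*4 + ILF*10 + EIF*7
UFP = 8*4 + 12*5 + 3*4 + 12*10 + 1*7
UFP = 32 + 60 + 12 + 120 + 7
UFP = 231

231


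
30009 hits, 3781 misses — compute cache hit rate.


Formula: hit rate = hits / (hits + misses) * 100
hit rate = 30009 / (30009 + 3781) * 100
hit rate = 30009 / 33790 * 100
hit rate = 88.81%

88.81%


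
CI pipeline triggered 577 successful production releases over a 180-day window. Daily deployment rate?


Formula: deployments per day = releases / days
= 577 / 180
= 3.206 deploys/day
(equivalently, 22.44 deploys/week)

3.206 deploys/day


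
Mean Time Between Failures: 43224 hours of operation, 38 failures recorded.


Formula: MTBF = Total operating time / Number of failures
MTBF = 43224 / 38
MTBF = 1137.47 hours

1137.47 hours


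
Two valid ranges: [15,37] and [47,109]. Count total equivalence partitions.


Valid ranges: [15,37] and [47,109]
Class 1: x < 15 — invalid
Class 2: 15 ≤ x ≤ 37 — valid
Class 3: 37 < x < 47 — invalid (gap between ranges)
Class 4: 47 ≤ x ≤ 109 — valid
Class 5: x > 109 — invalid
Total equivalence classes: 5

5 equivalence classes


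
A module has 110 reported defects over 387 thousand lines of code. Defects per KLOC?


Defect density = defects / KLOC
Defect density = 110 / 387
Defect density = 0.284 defects/KLOC

0.284 defects/KLOC


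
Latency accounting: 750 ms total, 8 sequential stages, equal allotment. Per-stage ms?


Formula: per_stage = total_budget / stages
per_stage = 750 / 8
per_stage = 93.75 ms

93.75 ms


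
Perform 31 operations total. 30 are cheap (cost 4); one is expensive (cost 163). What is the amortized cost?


Formula: Amortized cost = Total cost / Operations
Total cost = (30 * 4) + (1 * 163)
Total cost = 120 + 163 = 283
Amortized = 283 / 31 = 9.129

9.129


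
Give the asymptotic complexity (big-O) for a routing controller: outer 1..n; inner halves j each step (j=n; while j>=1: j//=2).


Reasoning: n times log n
Complexity: O(n log n)

O(n log n)


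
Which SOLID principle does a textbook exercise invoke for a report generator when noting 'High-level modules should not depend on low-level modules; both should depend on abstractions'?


This describes the Dependency Inversion Principle (DIP)

Dependency Inversion Principle (DIP)


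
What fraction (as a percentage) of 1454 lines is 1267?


Coverage = covered / total * 100
Coverage = 1267 / 1454 * 100
Coverage = 87.14%

87.14%


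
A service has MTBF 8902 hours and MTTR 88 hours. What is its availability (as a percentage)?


Availability = MTBF / (MTBF + MTTR)
Availability = 8902 / (8902 + 88)
Availability = 8902 / 8990
Availability = 99.0211%

99.0211%


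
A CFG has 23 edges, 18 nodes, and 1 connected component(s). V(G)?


Formula: V(G) = E - N + 2P
V(G) = 23 - 18 + 2*1
V(G) = 5 + 2
V(G) = 7

7


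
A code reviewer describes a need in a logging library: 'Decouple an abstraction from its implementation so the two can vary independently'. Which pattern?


This matches the Bridge pattern

Bridge


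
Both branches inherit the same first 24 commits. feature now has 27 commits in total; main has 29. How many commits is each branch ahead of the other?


Common ancestor: commit #24
feature commits after divergence: 27 - 24 = 3
main commits after divergence: 29 - 24 = 5
feature is 3 commits ahead of main
main is 5 commits ahead of feature

feature ahead: 3, main ahead: 5


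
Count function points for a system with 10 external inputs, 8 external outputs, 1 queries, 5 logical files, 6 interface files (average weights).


UFP = EI*4 + EO*5 + EQ*4 + ILF*10 + EIF*7
UFP = 10*4 + 8*5 + 1*4 + 5*10 + 6*7
UFP = 40 + 40 + 4 + 50 + 42
UFP = 176

176


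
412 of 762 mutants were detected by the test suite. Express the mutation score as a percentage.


Mutation score = killed / total * 100
Mutation score = 412 / 762 * 100
Mutation score = 54.07%

54.07%


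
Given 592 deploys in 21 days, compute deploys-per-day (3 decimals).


Formula: deployments per day = releases / days
= 592 / 21
= 28.19 deploys/day
(equivalently, 197.33 deploys/week)

28.19 deploys/day


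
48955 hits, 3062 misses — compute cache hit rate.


Formula: hit rate = hits / (hits + misses) * 100
hit rate = 48955 / (48955 + 3062) * 100
hit rate = 48955 / 52017 * 100
hit rate = 94.11%

94.11%


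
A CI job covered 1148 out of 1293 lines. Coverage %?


Coverage = covered / total * 100
Coverage = 1148 / 1293 * 100
Coverage = 88.79%

88.79%


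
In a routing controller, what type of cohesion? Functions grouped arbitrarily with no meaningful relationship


Reasoning: Worst: random grouping
Type: Coincidental cohesion

Coincidental cohesion


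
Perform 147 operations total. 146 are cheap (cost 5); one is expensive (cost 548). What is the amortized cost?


Formula: Amortized cost = Total cost / Operations
Total cost = (146 * 5) + (1 * 548)
Total cost = 730 + 548 = 1278
Amortized = 1278 / 147 = 8.6939

8.6939


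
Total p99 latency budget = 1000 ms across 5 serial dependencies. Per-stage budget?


Formula: per_stage = total_budget / stages
per_stage = 1000 / 5
per_stage = 200.0 ms

200.0 ms


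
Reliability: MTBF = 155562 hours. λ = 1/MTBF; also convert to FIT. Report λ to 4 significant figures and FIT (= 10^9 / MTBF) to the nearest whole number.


Formula: λ = 1 / MTBF; FIT = λ × 1e9 = 1e9 / MTBF
λ = 1 / 155562 ≈ 6.428e-06 failures/hour
FIT = 1e9 / 155562 ≈ 6428 failures per 1e9 hours (nearest whole number)

λ = 6.428e-06 /h, FIT = 6428


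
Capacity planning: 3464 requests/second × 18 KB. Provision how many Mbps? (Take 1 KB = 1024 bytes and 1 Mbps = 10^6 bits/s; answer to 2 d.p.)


Formula: Mbps = payload_bytes * RPS * 8 / 1e6
Payload per request = 18 KB = 18 * 1024 = 18432 bytes
Total bytes/sec = 18432 * 3464 = 63848448
Total bits/sec = 63848448 * 8 = 510787584
Mbps = 510787584 / 1e6 = 510.79

510.79 Mbps


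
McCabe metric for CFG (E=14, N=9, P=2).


Formula: V(G) = E - N + 2P
V(G) = 14 - 9 + 2*2
V(G) = 5 + 4
V(G) = 9

9


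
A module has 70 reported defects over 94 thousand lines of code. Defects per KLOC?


Defect density = defects / KLOC
Defect density = 70 / 94
Defect density = 0.745 defects/KLOC

0.745 defects/KLOC


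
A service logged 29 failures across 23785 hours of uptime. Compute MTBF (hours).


Formula: MTBF = Total operating time / Number of failures
MTBF = 23785 / 29
MTBF = 820.17 hours

820.17 hours


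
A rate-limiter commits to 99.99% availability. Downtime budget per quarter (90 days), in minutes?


Formula: allowed downtime = period * (100 - SLA) / 100
Period (quarter (90 days)) = 129600 minutes
Unavailability fraction = (100 - 99.99) / 100
Allowed downtime = 129600 * (100 - 99.99) / 100
Allowed downtime = 12.96 minutes

12.96 minutes


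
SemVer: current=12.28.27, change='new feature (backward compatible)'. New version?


Current: 12.28.27
Change category: 'new feature (backward compatible)' → minor bump
SemVer rule: minor bump → increment MINOR, reset PATCH to 0 (MAJOR unchanged)
New: 12.29.0

12.29.0


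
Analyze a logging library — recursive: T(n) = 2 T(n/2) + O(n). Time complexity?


Reasoning: master theorem case 2 (merge-sort recurrence)
Complexity: O(n log n)

O(n log n)


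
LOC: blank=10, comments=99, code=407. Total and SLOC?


Total LOC = blank + comment + code
Total LOC = 10 + 99 + 407 = 516
SLOC (source only) = code = 407

Total LOC: 516, SLOC: 407


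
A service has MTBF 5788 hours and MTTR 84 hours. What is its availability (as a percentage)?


Availability = MTBF / (MTBF + MTTR)
Availability = 5788 / (5788 + 84)
Availability = 5788 / 5872
Availability = 98.5695%

98.5695%


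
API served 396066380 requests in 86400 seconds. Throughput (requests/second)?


Formula: throughput = requests / seconds
throughput = 396066380 / 86400
throughput = 4584.1 requests/second

4584.1 requests/second


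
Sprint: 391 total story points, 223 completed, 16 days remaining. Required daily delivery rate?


Formula: Required rate = Remaining points / Days left
Remaining = 391 - 223 = 168 points
Required rate = 168 / 16 = 10.5 points/day

10.5 points/day


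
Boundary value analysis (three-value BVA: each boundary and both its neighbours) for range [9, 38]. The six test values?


Range: [9, 38]
Boundaries: just below min, min, min+1, max-1, max, just above max
Values: [8, 9, 10, 37, 38, 39]

[8, 9, 10, 37, 38, 39]


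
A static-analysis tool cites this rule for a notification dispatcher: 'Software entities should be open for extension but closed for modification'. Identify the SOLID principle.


This describes the Open/Closed Principle (OCP)

Open/Closed Principle (OCP)


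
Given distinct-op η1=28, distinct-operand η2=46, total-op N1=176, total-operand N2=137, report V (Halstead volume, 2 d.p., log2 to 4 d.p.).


Formula: V = N * log2(η), where N = N1 + N2 and η = η1 + η2
η = 28 + 46 = 74
N = 176 + 137 = 313
log2(74) ≈ 6.2095
V = 313 * 6.2095 = 1943.57

1943.57


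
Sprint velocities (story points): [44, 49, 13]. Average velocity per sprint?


Formula: Avg velocity = Total points / Number of sprints
Points: [44, 49, 13]
Sum = 44 + 49 + 13 = 106
Avg velocity = 106 / 3 = 35.33 points/sprint

35.33 points/sprint


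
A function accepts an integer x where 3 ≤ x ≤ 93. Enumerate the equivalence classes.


Valid range: [3, 93]
Class 1: x < 3 — invalid
Class 2: 3 ≤ x ≤ 93 — valid
Class 3: x > 93 — invalid
Total equivalence classes: 3

3 equivalence classes


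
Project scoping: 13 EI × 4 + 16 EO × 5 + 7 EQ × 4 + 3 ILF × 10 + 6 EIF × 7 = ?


UFP = EI*4 + EO*5 + EQ*4 + ILF*10 + EIF*7
UFP = 13*4 + 16*5 + 7*4 + 3*10 + 6*7
UFP = 52 + 80 + 28 + 30 + 42
UFP = 232

232


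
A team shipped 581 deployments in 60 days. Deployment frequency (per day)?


Formula: deployments per day = releases / days
= 581 / 60
= 9.683 deploys/day
(equivalently, 67.78 deploys/week)

9.683 deploys/day


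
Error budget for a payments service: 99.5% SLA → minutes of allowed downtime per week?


Formula: allowed downtime = period * (100 - SLA) / 100
Period (week) = 10080 minutes
Unavailability fraction = (100 - 99.5) / 100
Allowed downtime = 10080 * (100 - 99.5) / 100
Allowed downtime = 50.4 minutes

50.4 minutes


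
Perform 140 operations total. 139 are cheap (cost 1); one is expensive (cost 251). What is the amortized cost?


Formula: Amortized cost = Total cost / Operations
Total cost = (139 * 1) + (1 * 251)
Total cost = 139 + 251 = 390
Amortized = 390 / 140 = 2.7857

2.7857


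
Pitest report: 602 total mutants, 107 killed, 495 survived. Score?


Mutation score = killed / total * 100
Mutation score = 107 / 602 * 100
Mutation score = 17.77%

17.77%


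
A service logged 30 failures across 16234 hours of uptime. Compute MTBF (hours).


Formula: MTBF = Total operating time / Number of failures
MTBF = 16234 / 30
MTBF = 541.13 hours

541.13 hours


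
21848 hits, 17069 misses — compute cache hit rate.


Formula: hit rate = hits / (hits + misses) * 100
hit rate = 21848 / (21848 + 17069) * 100
hit rate = 21848 / 38917 * 100
hit rate = 56.14%

56.14%


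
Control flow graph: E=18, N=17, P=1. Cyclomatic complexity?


Formula: V(G) = E - N + 2P
V(G) = 18 - 17 + 2*1
V(G) = 1 + 2
V(G) = 3

3


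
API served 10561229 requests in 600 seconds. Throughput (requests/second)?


Formula: throughput = requests / seconds
throughput = 10561229 / 600
throughput = 17602.05 requests/second

17602.05 requests/second


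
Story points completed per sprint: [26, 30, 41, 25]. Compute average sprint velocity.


Formula: Avg velocity = Total points / Number of sprints
Points: [26, 30, 41, 25]
Sum = 26 + 30 + 41 + 25 = 122
Avg velocity = 122 / 4 = 30.5 points/sprint

30.5 points/sprint


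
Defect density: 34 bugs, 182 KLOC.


Defect density = defects / KLOC
Defect density = 34 / 182
Defect density = 0.187 defects/KLOC

0.187 defects/KLOC


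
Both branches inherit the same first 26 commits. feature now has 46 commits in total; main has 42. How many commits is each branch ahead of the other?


Common ancestor: commit #26
feature commits after divergence: 46 - 26 = 20
main commits after divergence: 42 - 26 = 16
feature is 20 commits ahead of main
main is 16 commits ahead of feature

feature ahead: 20, main ahead: 16


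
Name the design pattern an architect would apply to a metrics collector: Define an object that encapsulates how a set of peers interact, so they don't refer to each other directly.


This matches the Mediator pattern

Mediator


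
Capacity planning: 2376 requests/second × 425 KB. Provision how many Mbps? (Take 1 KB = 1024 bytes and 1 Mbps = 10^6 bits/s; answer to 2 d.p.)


Formula: Mbps = payload_bytes * RPS * 8 / 1e6
Payload per request = 425 KB = 425 * 1024 = 435200 bytes
Total bytes/sec = 435200 * 2376 = 1034035200
Total bits/sec = 1034035200 * 8 = 8272281600
Mbps = 8272281600 / 1e6 = 8272.28

8272.28 Mbps


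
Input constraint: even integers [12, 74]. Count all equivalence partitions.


Constraint: even integers in [12, 74]
Class 1: x < 12 — out-of-range invalid
Class 2: x in [12,74] but odd — wrong type invalid
Class 3: x in [12,74] and even — valid
Class 4: x > 74 — out-of-range invalid
Total equivalence classes: 4

4 equivalence classes


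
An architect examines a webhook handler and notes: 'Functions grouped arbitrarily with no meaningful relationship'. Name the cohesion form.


Reasoning: Worst: random grouping
Type: Coincidental cohesion

Coincidental cohesion


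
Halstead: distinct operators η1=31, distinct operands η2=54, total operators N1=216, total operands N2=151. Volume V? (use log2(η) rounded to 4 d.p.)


Formula: V = N * log2(η), where N = N1 + N2 and η = η1 + η2
η = 31 + 54 = 85
N = 216 + 151 = 367
log2(85) ≈ 6.4094
V = 367 * 6.4094 = 2352.25

2352.25


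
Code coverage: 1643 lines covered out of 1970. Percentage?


Coverage = covered / total * 100
Coverage = 1643 / 1970 * 100
Coverage = 83.4%

83.4%


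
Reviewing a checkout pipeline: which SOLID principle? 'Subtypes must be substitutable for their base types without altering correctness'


This describes the Liskov Substitution Principle (LSP)

Liskov Substitution Principle (LSP)


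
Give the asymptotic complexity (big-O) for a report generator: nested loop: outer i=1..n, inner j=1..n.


Reasoning: n iterations times n iterations
Complexity: O(n^2)

O(n^2)


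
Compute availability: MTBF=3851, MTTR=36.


Availability = MTBF / (MTBF + MTTR)
Availability = 3851 / (3851 + 36)
Availability = 3851 / 3887
Availability = 99.0738%

99.0738%


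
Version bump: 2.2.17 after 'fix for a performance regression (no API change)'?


Current: 2.2.17
Change category: 'fix for a performance regression (no API change)' → patch bump
SemVer rule: patch bump → increment PATCH (MAJOR and MINOR unchanged)
New: 2.2.18

2.2.18


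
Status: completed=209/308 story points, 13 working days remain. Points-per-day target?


Formula: Required rate = Remaining points / Days left
Remaining = 308 - 209 = 99 points
Required rate = 99 / 13 = 7.62 points/day

7.62 points/day


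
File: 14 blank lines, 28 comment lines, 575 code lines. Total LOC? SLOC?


Total LOC = blank + comment + code
Total LOC = 14 + 28 + 575 = 617
SLOC (source only) = code = 575

Total LOC: 617, SLOC: 575


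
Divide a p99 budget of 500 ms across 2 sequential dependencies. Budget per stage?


Formula: per_stage = total_budget / stages
per_stage = 500 / 2
per_stage = 250.0 ms

250.0 ms


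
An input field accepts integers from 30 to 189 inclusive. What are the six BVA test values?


Range: [30, 189]
Boundaries: just below min, min, min+1, max-1, max, just above max
Values: [29, 30, 31, 188, 189, 190]

[29, 30, 31, 188, 189, 190]


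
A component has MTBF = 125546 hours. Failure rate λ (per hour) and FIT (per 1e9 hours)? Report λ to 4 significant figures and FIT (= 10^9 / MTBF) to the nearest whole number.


Formula: λ = 1 / MTBF; FIT = λ × 1e9 = 1e9 / MTBF
λ = 1 / 125546 ≈ 7.965e-06 failures/hour
FIT = 1e9 / 125546 ≈ 7965 failures per 1e9 hours (nearest whole number)

λ = 7.965e-06 /h, FIT = 7965


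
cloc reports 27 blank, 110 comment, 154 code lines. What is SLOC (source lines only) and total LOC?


Total LOC = blank + comment + code
Total LOC = 27 + 110 + 154 = 291
SLOC (source only) = code = 154

Total LOC: 291, SLOC: 154


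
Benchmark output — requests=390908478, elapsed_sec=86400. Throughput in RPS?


Formula: throughput = requests / seconds
throughput = 390908478 / 86400
throughput = 4524.4 requests/second

4524.4 requests/second


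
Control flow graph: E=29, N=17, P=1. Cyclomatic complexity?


Formula: V(G) = E - N + 2P
V(G) = 29 - 17 + 2*1
V(G) = 12 + 2
V(G) = 14

14


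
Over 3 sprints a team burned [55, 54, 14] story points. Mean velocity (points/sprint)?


Formula: Avg velocity = Total points / Number of sprints
Points: [55, 54, 14]
Sum = 55 + 54 + 14 = 123
Avg velocity = 123 / 3 = 41.0 points/sprint

41.0 points/sprint


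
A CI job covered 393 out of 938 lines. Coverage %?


Coverage = covered / total * 100
Coverage = 393 / 938 * 100
Coverage = 41.9%

41.9%


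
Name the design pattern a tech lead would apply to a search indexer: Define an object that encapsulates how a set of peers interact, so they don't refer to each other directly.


This matches the Mediator pattern

Mediator


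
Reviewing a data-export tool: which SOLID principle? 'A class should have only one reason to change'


This describes the Single Responsibility Principle (SRP)

Single Responsibility Principle (SRP)


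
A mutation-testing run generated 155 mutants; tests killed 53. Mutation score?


Mutation score = killed / total * 100
Mutation score = 53 / 155 * 100
Mutation score = 34.19%

34.19%


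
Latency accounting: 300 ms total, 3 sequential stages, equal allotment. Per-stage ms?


Formula: per_stage = total_budget / stages
per_stage = 300 / 3
per_stage = 100.0 ms

100.0 ms


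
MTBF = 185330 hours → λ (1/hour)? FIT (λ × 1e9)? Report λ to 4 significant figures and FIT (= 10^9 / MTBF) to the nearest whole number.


Formula: λ = 1 / MTBF; FIT = λ × 1e9 = 1e9 / MTBF
λ = 1 / 185330 ≈ 5.396e-06 failures/hour
FIT = 1e9 / 185330 ≈ 5396 failures per 1e9 hours (nearest whole number)

λ = 5.396e-06 /h, FIT = 5396


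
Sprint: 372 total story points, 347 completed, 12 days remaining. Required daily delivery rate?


Formula: Required rate = Remaining points / Days left
Remaining = 372 - 347 = 25 points
Required rate = 25 / 12 = 2.08 points/day

2.08 points/day


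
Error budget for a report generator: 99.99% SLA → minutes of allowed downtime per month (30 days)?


Formula: allowed downtime = period * (100 - SLA) / 100
Period (month (30 days)) = 43200 minutes
Unavailability fraction = (100 - 99.99) / 100
Allowed downtime = 43200 * (100 - 99.99) / 100
Allowed downtime = 4.32 minutes

4.32 minutes


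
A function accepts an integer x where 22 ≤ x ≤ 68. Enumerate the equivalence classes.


Valid range: [22, 68]
Class 1: x < 22 — invalid
Class 2: 22 ≤ x ≤ 68 — valid
Class 3: x > 68 — invalid
Total equivalence classes: 3

3 equivalence classes


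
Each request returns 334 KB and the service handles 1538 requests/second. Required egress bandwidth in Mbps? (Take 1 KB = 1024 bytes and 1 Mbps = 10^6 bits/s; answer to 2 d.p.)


Formula: Mbps = payload_bytes * RPS * 8 / 1e6
Payload per request = 334 KB = 334 * 1024 = 342016 bytes
Total bytes/sec = 342016 * 1538 = 526020608
Total bits/sec = 526020608 * 8 = 4208164864
Mbps = 4208164864 / 1e6 = 4208.16

4208.16 Mbps


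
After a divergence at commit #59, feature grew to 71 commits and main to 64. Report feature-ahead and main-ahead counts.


Common ancestor: commit #59
feature commits after divergence: 71 - 59 = 12
main commits after divergence: 64 - 59 = 5
feature is 12 commits ahead of main
main is 5 commits ahead of feature

feature ahead: 12, main ahead: 5


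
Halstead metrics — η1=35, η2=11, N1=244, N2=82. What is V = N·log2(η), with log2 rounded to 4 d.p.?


Formula: V = N * log2(η), where N = N1 + N2 and η = η1 + η2
η = 35 + 11 = 46
N = 244 + 82 = 326
log2(46) ≈ 5.5236
V = 326 * 5.5236 = 1800.69

1800.69


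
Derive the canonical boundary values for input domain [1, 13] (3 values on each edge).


Range: [1, 13]
Boundaries: just below min, min, min+1, max-1, max, just above max
Values: [0, 1, 2, 12, 13, 14]

[0, 1, 2, 12, 13, 14]


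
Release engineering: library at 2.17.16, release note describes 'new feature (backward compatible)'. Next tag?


Current: 2.17.16
Change category: 'new feature (backward compatible)' → minor bump
SemVer rule: minor bump → increment MINOR, reset PATCH to 0 (MAJOR unchanged)
New: 2.18.0

2.18.0


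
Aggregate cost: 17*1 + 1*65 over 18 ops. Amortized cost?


Formula: Amortized cost = Total cost / Operations
Total cost = (17 * 1) + (1 * 65)
Total cost = 17 + 65 = 82
Amortized = 82 / 18 = 4.5556

4.5556


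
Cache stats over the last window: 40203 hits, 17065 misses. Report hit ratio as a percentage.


Formula: hit rate = hits / (hits + misses) * 100
hit rate = 40203 / (40203 + 17065) * 100
hit rate = 40203 / 57268 * 100
hit rate = 70.2%

70.2%


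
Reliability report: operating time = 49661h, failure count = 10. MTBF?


Formula: MTBF = Total operating time / Number of failures
MTBF = 49661 / 10
MTBF = 4966.1 hours

4966.1 hours


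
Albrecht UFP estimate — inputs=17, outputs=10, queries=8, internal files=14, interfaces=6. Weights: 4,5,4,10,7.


UFP = EI*4 + EO*5 + EQ*4 + ILF*10 + EIF*7
UFP = 17*4 + 10*5 + 8*4 + 14*10 + 6*7
UFP = 68 + 50 + 32 + 140 + 42
UFP = 332

332


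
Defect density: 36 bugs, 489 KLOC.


Defect density = defects / KLOC
Defect density = 36 / 489
Defect density = 0.074 defects/KLOC

0.074 defects/KLOC


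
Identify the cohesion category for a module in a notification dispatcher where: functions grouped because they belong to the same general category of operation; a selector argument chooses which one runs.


Reasoning: Grouped by category of activity, not by data or sequence
Type: Logical cohesion

Logical cohesion


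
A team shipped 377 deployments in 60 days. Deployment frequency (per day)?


Formula: deployments per day = releases / days
= 377 / 60
= 6.283 deploys/day
(equivalently, 43.98 deploys/week)

6.283 deploys/day


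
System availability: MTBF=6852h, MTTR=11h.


Availability = MTBF / (MTBF + MTTR)
Availability = 6852 / (6852 + 11)
Availability = 6852 / 6863
Availability = 99.8397%

99.8397%


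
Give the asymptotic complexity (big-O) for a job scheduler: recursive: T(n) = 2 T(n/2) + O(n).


Reasoning: master theorem case 2 (merge-sort recurrence)
Complexity: O(n log n)

O(n log n)


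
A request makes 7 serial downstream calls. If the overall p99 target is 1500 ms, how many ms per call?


Formula: per_stage = total_budget / stages
per_stage = 1500 / 7
per_stage = 214.29 ms

214.29 ms


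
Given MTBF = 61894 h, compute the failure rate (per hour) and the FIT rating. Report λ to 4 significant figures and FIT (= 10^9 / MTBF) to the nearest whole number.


Formula: λ = 1 / MTBF; FIT = λ × 1e9 = 1e9 / MTBF
λ = 1 / 61894 ≈ 1.616e-05 failures/hour
FIT = 1e9 / 61894 ≈ 16157 failures per 1e9 hours (nearest whole number)

λ = 1.616e-05 /h, FIT = 16157


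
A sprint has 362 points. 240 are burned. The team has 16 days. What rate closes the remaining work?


Formula: Required rate = Remaining points / Days left
Remaining = 362 - 240 = 122 points
Required rate = 122 / 16 = 7.63 points/day

7.63 points/day


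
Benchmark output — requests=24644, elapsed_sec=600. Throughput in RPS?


Formula: throughput = requests / seconds
throughput = 24644 / 600
throughput = 41.07 requests/second

41.07 requests/second


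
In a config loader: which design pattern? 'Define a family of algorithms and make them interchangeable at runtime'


This matches the Strategy pattern

Strategy


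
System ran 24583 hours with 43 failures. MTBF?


Formula: MTBF = Total operating time / Number of failures
MTBF = 24583 / 43
MTBF = 571.7 hours

571.7 hours


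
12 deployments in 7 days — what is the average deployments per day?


Formula: deployments per day = releases / days
= 12 / 7
= 1.714 deploys/day
(equivalently, 12.0 deploys/week)

1.714 deploys/day


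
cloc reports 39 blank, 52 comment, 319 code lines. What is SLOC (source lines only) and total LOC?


Total LOC = blank + comment + code
Total LOC = 39 + 52 + 319 = 410
SLOC (source only) = code = 319

Total LOC: 410, SLOC: 319


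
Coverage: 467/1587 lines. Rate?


Coverage = covered / total * 100
Coverage = 467 / 1587 * 100
Coverage = 29.43%

29.43%


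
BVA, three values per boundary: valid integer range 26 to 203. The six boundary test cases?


Range: [26, 203]
Boundaries: just below min, min, min+1, max-1, max, just above max
Values: [25, 26, 27, 202, 203, 204]

[25, 26, 27, 202, 203, 204]


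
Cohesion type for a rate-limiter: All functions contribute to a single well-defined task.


Reasoning: Best: single purpose
Type: Functional cohesion

Functional cohesion


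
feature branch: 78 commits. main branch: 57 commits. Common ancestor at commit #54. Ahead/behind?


Common ancestor: commit #54
feature commits after divergence: 78 - 54 = 24
main commits after divergence: 57 - 54 = 3
feature is 24 commits ahead of main
main is 3 commits ahead of feature

feature ahead: 24, main ahead: 3


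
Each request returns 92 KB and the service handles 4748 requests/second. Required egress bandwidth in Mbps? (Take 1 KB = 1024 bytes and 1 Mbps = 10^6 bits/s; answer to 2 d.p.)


Formula: Mbps = payload_bytes * RPS * 8 / 1e6
Payload per request = 92 KB = 92 * 1024 = 94208 bytes
Total bytes/sec = 94208 * 4748 = 447299584
Total bits/sec = 447299584 * 8 = 3578396672
Mbps = 3578396672 / 1e6 = 3578.4

3578.4 Mbps


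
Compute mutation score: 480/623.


Mutation score = killed / total * 100
Mutation score = 480 / 623 * 100
Mutation score = 77.05%

77.05%


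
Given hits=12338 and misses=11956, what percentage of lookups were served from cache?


Formula: hit rate = hits / (hits + misses) * 100
hit rate = 12338 / (12338 + 11956) * 100
hit rate = 12338 / 24294 * 100
hit rate = 50.79%

50.79%


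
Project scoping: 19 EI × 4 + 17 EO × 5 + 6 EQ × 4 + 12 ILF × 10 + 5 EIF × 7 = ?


UFP = EI*4 + EO*5 + EQ*4 + ILF*10 + EIF*7
UFP = 19*4 + 17*5 + 6*4 + 12*10 + 5*7
UFP = 76 + 85 + 24 + 120 + 35
UFP = 340

340


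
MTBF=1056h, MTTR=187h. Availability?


Availability = MTBF / (MTBF + MTTR)
Availability = 1056 / (1056 + 187)
Availability = 1056 / 1243
Availability = 84.9558%

84.9558%


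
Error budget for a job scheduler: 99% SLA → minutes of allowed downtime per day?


Formula: allowed downtime = period * (100 - SLA) / 100
Period (day) = 1440 minutes
Unavailability fraction = (100 - 99.0) / 100
Allowed downtime = 1440 * (100 - 99.0) / 100
Allowed downtime = 14.4 minutes

14.4 minutes


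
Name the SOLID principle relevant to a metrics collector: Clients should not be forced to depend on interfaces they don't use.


This describes the Interface Segregation Principle (ISP)

Interface Segregation Principle (ISP)
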